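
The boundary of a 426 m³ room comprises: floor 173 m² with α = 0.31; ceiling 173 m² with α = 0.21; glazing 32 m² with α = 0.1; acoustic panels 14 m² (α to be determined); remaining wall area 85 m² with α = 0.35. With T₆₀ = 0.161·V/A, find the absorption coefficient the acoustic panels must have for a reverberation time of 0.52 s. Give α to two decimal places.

0.64

From T₆₀ = 0.161·V/A, the target T₆₀ = 0.52 s needs A = 0.161·426/0.52 = 131.90 m².
Absorption from the other surfaces = 173·0.31 + 173·0.21 + 32·0.1 + 85·0.35 = 122.91 m², so the acoustic panels must supply 8.99 m² over 14 m².
α = 8.99/14 = 0.642.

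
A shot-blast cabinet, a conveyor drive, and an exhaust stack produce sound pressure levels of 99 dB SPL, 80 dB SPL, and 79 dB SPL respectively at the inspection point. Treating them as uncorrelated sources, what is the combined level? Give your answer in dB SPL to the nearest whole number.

Incoherent sources combine by intensity addition: L_total = 10·log₁₀(Σ 10^(L_i/10)).
Σ 10^(L/10) = 10^(99/10) + 10^(80/10) + 10^(79/10) = 8.123e+09.
L_total = 10·log₁₀(8.123e+09) = 99.10 dB SPL.

99 dB SPL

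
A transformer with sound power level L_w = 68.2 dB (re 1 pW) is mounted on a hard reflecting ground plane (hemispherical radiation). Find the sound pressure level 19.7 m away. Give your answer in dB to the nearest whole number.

34 dB

L_p = L_w − 10·log₁₀(2π·r²) with r = 19.7 m.
2π·r² = 2438 m², 10·log₁₀ of that is 33.871 dB.
L_p = 68.2 − 33.871 = 34.33 dB.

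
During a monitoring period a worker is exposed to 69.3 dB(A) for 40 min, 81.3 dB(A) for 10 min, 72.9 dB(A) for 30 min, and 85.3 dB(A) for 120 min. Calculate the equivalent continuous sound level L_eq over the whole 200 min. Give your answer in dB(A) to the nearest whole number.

Weight each interval's intensity by its duration and average over T = 200 min:
Σ tᵢ·10^(Lᵢ/10) = 40·10^(69.3/10) + 10·10^(81.3/10) + 30·10^(72.9/10) + 120·10^(85.3/10) = 4.294e+10.
L_eq = 10·log₁₀(4.294e+10/200) = 83.32 dB(A).

83 dB(A)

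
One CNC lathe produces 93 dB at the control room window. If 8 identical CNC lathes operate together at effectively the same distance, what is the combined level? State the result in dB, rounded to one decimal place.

N identical incoherent sources raise the level by 10·log₁₀ N.
L_total = 93 + 10·log₁₀(8) = 93 + 9.031 = 102.03 dB.

102.0 dB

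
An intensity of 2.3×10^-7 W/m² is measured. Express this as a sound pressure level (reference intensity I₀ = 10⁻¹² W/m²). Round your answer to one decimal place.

53.6 dB

L = 10·log₁₀(I/I₀) = 10·log₁₀(2.3×10^-7/10⁻¹²) = 10·log₁₀(2.3×10^5).
L = 10·(0.3617 + 5) = 53.62 dB.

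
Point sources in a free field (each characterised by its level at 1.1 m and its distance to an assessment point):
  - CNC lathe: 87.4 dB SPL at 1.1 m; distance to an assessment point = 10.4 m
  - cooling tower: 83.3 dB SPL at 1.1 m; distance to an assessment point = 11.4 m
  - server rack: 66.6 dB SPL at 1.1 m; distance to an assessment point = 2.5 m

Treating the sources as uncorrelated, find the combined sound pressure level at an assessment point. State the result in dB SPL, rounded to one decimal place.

69.6 dB SPL

Propagate each source to the receiver with L = L_ref − 20·log₁₀(r/r_ref), then add intensities.
CNC lathe: 87.4 − 20·log₁₀(10.4/1.1) = 87.4 − 19.51 = 67.89 dB SPL.
cooling tower: 83.3 − 20·log₁₀(11.4/1.1) = 83.3 − 20.31 = 62.99 dB SPL.
server rack: 66.6 − 20·log₁₀(2.5/1.1) = 66.6 − 7.13 = 59.47 dB SPL.
Σ 10^(L/10) = 9.023e+06 → L_total = 10·log₁₀(9.023e+06) = 69.55 dB SPL.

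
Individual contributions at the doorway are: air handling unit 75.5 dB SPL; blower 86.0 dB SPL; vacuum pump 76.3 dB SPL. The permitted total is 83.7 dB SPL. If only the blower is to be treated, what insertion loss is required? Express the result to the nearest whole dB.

Everything except the blower sums to 10^(75.5/10) + 10^(76.3/10) = 7.814e+07 in linear terms, 78.93 dB SPL.
To meet 83.7 dB SPL overall, the treated blower may contribute at most 10^(83.7/10) − 7.814e+07 = 1.563e+08, i.e. 81.94 dB SPL.
So the blower must be reduced from 86.0 to 81.94 dB SPL: IL = 4.06 dB.

4 dB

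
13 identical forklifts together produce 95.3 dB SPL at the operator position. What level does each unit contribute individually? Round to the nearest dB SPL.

84 dB SPL

Dividing the total intensity by 13 lowers the level by 10·log₁₀ 13 = 11.139 dB: L₁ = 95.3 − 11.139.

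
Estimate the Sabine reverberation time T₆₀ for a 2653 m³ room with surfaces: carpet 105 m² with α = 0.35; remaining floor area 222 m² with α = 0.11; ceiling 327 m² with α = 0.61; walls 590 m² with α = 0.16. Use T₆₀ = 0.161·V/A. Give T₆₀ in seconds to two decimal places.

A = Σ Sᵢαᵢ = 105·0.35 + 222·0.11 + 327·0.61 + 590·0.16 = 355.04 m².
T₆₀ = 0.161·V/A = 0.161·2653/355.04 = 1.203 s.

1.20 s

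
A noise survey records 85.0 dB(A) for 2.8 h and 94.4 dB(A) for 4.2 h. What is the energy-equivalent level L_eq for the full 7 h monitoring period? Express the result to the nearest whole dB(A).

Weight each interval's intensity by its duration and average over T = 7 h:
Σ tᵢ·10^(Lᵢ/10) = 2.8·10^(85.0/10) + 4.2·10^(94.4/10) = 1.245e+10.
L_eq = 10·log₁₀(1.245e+10/7) = 92.50 dB(A).

93 dB(A)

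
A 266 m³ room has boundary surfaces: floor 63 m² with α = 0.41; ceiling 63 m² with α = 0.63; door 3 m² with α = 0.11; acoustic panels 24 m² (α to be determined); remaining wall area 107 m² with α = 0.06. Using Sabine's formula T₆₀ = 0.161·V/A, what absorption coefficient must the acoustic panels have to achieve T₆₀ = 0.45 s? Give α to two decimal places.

Required total absorption A = 0.161·266/0.45 = 95.17 m².
Absorption from the other surfaces = 63·0.41 + 63·0.63 + 3·0.11 + 107·0.06 = 72.27 m², so the acoustic panels must supply 22.90 m² over 24 m².
α = 22.90/24 = 0.954.

0.95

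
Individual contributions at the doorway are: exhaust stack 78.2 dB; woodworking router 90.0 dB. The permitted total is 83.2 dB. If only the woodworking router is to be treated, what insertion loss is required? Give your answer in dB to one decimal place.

The untreated sources together contribute 10^(78.2/10) = 6.607e+07, i.e. 78.20 dB.
The limit corresponds to 10^(83.2/10) = 2.089e+08; subtracting the fixed part leaves 1.429e+08 for the woodworking router, i.e. 81.55 dB.
Required insertion loss = 90.0 − 81.55 = 8.45 dB.

8.5 dB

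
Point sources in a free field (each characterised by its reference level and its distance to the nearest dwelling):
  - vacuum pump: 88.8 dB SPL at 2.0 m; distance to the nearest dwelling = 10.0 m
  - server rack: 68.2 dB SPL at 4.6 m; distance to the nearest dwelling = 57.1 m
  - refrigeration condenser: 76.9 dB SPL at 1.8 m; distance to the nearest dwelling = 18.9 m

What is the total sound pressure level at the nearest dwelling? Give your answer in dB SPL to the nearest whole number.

Apply inverse-square spreading to bring every level to the receiver, then sum 10^(L/10).
vacuum pump: 88.8 − 20·log₁₀(10.0/2.0) = 88.8 − 13.98 = 74.82 dB SPL.
server rack: 68.2 − 20·log₁₀(57.1/4.6) = 68.2 − 21.88 = 46.32 dB SPL.
refrigeration condenser: 76.9 − 20·log₁₀(18.9/1.8) = 76.9 − 20.42 = 56.48 dB SPL.
Σ 10^(L/10) = 3.083e+07 → L_total = 10·log₁₀(3.083e+07) = 74.89 dB SPL.

75 dB SPL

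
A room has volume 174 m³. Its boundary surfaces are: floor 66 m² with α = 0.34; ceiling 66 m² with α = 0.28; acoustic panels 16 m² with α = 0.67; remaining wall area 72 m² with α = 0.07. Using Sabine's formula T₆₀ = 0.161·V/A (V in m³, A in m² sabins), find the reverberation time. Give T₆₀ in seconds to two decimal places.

0.49 s

Total absorption A = 66·0.34 + 66·0.28 + 16·0.67 + 72·0.07 = 56.68 m² sabins.
T₆₀ = 0.161 × 174 / 56.68 = 0.494 s.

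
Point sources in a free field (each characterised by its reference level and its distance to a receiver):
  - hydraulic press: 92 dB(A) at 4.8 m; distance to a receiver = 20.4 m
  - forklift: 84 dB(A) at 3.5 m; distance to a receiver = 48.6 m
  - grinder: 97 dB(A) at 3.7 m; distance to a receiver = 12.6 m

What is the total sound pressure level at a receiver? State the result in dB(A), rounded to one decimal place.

87.2 dB(A)

First find each source's level at the receiver (point-source: −20·log₁₀(r/r_ref)), then combine on an intensity basis.
hydraulic press: 92 − 20·log₁₀(20.4/4.8) = 92 − 12.57 = 79.43 dB(A).
forklift: 84 − 20·log₁₀(48.6/3.5) = 84 − 22.85 = 61.15 dB(A).
grinder: 97 − 20·log₁₀(12.6/3.7) = 97 − 10.64 = 86.36 dB(A).
Σ 10^(L/10) = 5.212e+08 → L_total = 10·log₁₀(5.212e+08) = 87.17 dB(A).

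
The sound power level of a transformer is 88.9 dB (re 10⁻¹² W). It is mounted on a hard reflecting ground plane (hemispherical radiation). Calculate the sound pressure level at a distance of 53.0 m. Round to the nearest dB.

46 dB

Free-field hemispherical radiation: L_p = L_w − 10·log₁₀(2π·r²), r = 53.0 m.
2π·r² = 1.765e+04 m², 10·log₁₀ of that is 42.467 dB.
L_p = 88.9 − 42.467 = 46.43 dB.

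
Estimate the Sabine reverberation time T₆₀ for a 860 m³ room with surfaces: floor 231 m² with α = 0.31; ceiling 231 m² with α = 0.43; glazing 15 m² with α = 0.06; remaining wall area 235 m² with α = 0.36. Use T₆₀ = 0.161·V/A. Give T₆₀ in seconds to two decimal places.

0.54 s

Total absorption A = 231·0.31 + 231·0.43 + 15·0.06 + 235·0.36 = 256.44 m² sabins.
T₆₀ = 0.161 × 860 / 256.44 = 0.540 s.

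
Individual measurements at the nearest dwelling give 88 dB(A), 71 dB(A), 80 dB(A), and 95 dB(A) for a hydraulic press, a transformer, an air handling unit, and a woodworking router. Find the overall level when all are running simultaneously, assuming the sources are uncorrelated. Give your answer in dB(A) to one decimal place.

95.9 dB(A)

For uncorrelated sources the intensities add, so convert each level to linear form, sum, and take 10·log₁₀ of the total.
Σ 10^(L/10) = 10^(88/10) + 10^(71/10) + 10^(80/10) + 10^(95/10) = 3.906e+09.
L_total = 10·log₁₀(3.906e+09) = 95.92 dB(A).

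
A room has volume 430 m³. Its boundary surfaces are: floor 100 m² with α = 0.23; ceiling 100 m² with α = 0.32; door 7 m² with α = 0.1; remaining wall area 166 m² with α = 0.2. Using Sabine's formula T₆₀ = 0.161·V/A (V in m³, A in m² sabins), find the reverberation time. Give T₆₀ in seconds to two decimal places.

0.78 s

Total absorption A = 100·0.23 + 100·0.32 + 7·0.1 + 166·0.2 = 88.90 m² sabins.
T₆₀ = 0.161 × 430 / 88.90 = 0.779 s.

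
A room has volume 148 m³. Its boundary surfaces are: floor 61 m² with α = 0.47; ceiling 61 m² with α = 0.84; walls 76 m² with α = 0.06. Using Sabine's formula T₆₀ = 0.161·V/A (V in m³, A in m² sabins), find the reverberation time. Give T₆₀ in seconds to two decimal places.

A = Σ Sᵢαᵢ = 61·0.47 + 61·0.84 + 76·0.06 = 84.47 m².
T₆₀ = 0.161·V/A = 0.161·148/84.47 = 0.282 s.

0.28 s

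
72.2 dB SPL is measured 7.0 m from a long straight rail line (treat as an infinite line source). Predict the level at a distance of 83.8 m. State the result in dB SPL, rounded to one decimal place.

Cylindrical spreading from a line source gives a 10·log₁₀(r₂/r₁) drop.
L₂ = 72.2 − 10·log₁₀(83.8/7.0) = 72.2 − 10.781 = 61.42 dB SPL.

61.4 dB SPL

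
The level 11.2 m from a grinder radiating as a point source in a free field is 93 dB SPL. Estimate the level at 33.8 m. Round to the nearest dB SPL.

Spherical spreading from a point source gives a 20·log₁₀(r₂/r₁) drop.
L₂ = 93 − 20·log₁₀(33.8/11.2) = 93 − 9.594 = 83.41 dB SPL.

83 dB SPL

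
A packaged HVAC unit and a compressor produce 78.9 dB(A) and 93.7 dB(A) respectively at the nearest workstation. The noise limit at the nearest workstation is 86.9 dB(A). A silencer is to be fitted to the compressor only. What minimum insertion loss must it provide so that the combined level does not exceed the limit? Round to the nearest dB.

8 dB

The untreated sources together contribute 10^(78.9/10) = 7.762e+07, i.e. 78.90 dB(A).
To meet 86.9 dB(A) overall, the treated compressor may contribute at most 10^(86.9/10) − 7.762e+07 = 4.122e+08, i.e. 86.15 dB(A).
Required insertion loss = 93.7 − 86.15 = 7.55 dB.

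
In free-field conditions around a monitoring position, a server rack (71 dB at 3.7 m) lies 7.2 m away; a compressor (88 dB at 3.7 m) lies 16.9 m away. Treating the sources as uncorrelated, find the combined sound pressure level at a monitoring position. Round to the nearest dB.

75 dB

Propagate each source to the receiver with L = L_ref − 20·log₁₀(r/r_ref), then add intensities.
server rack: 71 − 20·log₁₀(7.2/3.7) = 71 − 5.78 = 65.22 dB.
compressor: 88 − 20·log₁₀(16.9/3.7) = 88 − 13.19 = 74.81 dB.
Σ 10^(L/10) = 3.357e+07 → L_total = 10·log₁₀(3.357e+07) = 75.26 dB.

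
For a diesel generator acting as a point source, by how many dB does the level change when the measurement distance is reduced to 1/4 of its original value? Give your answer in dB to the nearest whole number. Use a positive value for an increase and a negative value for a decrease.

+12 dB

A point source loses 6 dB per doubling of distance; generally ΔL = −20·log₁₀(r₂/r₁).
ΔL = −20·log₁₀(0.25) = +12.04 dB.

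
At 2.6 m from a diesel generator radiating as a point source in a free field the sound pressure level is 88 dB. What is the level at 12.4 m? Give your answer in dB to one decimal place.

74.4 dB

Spherical spreading from a point source gives a 20·log₁₀(r₂/r₁) drop.
L₂ = 88 − 20·log₁₀(12.4/2.6) = 88 − 13.569 = 74.43 dB.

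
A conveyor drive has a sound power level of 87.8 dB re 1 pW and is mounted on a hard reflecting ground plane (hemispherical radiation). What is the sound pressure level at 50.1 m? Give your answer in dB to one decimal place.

The power spreads over a hemisphere of area 2π·r², so L_p = L_w − 10·log₁₀(2π·r²).
2π·r² = 1.577e+04 m², 10·log₁₀ of that is 41.979 dB.
L_p = 87.8 − 41.979 = 45.82 dB.

45.8 dB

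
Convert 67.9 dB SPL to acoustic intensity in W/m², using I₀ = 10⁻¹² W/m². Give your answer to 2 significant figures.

I = I₀·10^(L/10) = 10⁻¹² × 10^(67.9/10) = 10^(-5.210).

6.2e-06 W/m²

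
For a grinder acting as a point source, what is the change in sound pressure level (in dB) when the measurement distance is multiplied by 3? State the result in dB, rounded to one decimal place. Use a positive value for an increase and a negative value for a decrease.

-9.5 dB

Point-source spreading: ΔL = −20·log₁₀(r₂/r₁).
ΔL = −20·log₁₀(3) = -9.54 dB.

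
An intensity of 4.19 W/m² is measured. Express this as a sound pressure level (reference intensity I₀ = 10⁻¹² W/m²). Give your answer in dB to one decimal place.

I/I₀ = 4.19/10⁻¹² = 4.19×10^12, and L = 10·log₁₀(I/I₀).
L = 10·(0.6222 + 12) = 126.22 dB.

126.2 dB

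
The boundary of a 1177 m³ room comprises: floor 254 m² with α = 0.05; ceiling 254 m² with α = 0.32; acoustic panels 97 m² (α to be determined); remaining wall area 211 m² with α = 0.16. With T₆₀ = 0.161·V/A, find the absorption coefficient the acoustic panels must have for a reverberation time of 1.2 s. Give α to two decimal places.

From T₆₀ = 0.161·V/A, the target T₆₀ = 1.2 s needs A = 0.161·1177/1.2 = 157.91 m².
Absorption from the other surfaces = 254·0.05 + 254·0.32 + 211·0.16 = 127.74 m², so the acoustic panels must supply 30.17 m² over 97 m².
α = 30.17/97 = 0.311.

0.31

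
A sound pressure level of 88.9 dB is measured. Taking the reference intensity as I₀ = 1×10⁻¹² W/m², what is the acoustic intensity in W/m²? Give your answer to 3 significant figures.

I = I₀·10^(L/10) = 10⁻¹² × 10^(88.9/10) = 10^(-3.110).

0.000776 W/m²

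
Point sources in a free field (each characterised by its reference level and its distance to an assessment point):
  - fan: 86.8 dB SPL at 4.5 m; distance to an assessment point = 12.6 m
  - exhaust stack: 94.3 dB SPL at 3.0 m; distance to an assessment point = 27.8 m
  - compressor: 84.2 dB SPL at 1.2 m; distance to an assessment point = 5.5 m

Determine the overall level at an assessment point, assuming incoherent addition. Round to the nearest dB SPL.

80 dB SPL

Apply inverse-square spreading to bring every level to the receiver, then sum 10^(L/10).
fan: 86.8 − 20·log₁₀(12.6/4.5) = 86.8 − 8.94 = 77.86 dB SPL.
exhaust stack: 94.3 − 20·log₁₀(27.8/3.0) = 94.3 − 19.34 = 74.96 dB SPL.
compressor: 84.2 − 20·log₁₀(5.5/1.2) = 84.2 − 13.22 = 70.98 dB SPL.
Σ 10^(L/10) = 1.049e+08 → L_total = 10·log₁₀(1.049e+08) = 80.21 dB SPL.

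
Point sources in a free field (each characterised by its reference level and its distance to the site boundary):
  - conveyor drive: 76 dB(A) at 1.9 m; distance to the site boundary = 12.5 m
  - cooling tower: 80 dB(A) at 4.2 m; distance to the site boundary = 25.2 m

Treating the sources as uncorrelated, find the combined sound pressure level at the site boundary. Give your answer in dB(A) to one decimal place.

Apply inverse-square spreading to bring every level to the receiver, then sum 10^(L/10).
conveyor drive: 76 − 20·log₁₀(12.5/1.9) = 76 − 16.36 = 59.64 dB(A).
cooling tower: 80 − 20·log₁₀(25.2/4.2) = 80 − 15.56 = 64.44 dB(A).
Σ 10^(L/10) = 3.698e+06 → L_total = 10·log₁₀(3.698e+06) = 65.68 dB(A).

65.7 dB(A)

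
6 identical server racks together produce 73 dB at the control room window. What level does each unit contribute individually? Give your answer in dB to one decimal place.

65.2 dB

6 equal contributions raise the level by 10·log₁₀ 6 = 7.782 dB, so each unit alone gives 73 − 7.782.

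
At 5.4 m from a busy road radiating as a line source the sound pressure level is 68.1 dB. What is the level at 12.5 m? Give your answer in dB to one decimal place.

64.5 dB

For a line source, L₂ = L₁ − 10·log₁₀(r₂/r₁).
L₂ = 68.1 − 10·log₁₀(12.5/5.4) = 68.1 − 3.645 = 64.45 dB.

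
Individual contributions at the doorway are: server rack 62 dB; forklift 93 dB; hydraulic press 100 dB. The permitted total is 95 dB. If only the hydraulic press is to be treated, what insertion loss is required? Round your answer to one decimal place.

Everything except the hydraulic press sums to 10^(62/10) + 10^(93/10) = 1.997e+09 in linear terms, 93.00 dB.
To meet 95 dB overall, the treated hydraulic press may contribute at most 10^(95/10) − 1.997e+09 = 1.165e+09, i.e. 90.66 dB.
So the hydraulic press must be reduced from 100 to 90.66 dB: IL = 9.34 dB.

9.3 dB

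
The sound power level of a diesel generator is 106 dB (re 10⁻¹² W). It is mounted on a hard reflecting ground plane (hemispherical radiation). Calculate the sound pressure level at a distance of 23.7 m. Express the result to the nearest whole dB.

71 dB

L_p = L_w − 10·log₁₀(2π·r²) with r = 23.7 m.
2π·r² = 3529 m², 10·log₁₀ of that is 35.477 dB.
L_p = 106 − 35.477 = 70.52 dB.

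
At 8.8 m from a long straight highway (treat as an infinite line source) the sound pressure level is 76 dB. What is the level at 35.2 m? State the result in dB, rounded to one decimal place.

Line-source attenuation: ΔL = 10·log₁₀(r₂/r₁) = 10·log₁₀(35.2/8.8) = 6.021 dB.
L₂ = 76 − 10·log₁₀(35.2/8.8) = 76 − 6.021 = 69.98 dB.

70.0 dB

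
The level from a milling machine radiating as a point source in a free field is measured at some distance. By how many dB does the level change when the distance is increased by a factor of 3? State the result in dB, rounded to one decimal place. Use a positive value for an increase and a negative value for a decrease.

A point source loses 6 dB per doubling of distance; generally ΔL = −20·log₁₀(r₂/r₁).
ΔL = −20·log₁₀(3) = -9.54 dB.

-9.5 dB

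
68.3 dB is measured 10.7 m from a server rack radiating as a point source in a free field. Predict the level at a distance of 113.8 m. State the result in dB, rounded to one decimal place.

47.8 dB

Point-source attenuation: ΔL = 20·log₁₀(r₂/r₁) = 20·log₁₀(113.8/10.7) = 20.535 dB.
L₂ = 68.3 − 20·log₁₀(113.8/10.7) = 68.3 − 20.535 = 47.76 dB.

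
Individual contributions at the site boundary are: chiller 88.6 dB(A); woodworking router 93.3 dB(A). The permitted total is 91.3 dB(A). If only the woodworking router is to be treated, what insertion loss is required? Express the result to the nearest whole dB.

The untreated sources together contribute 10^(88.6/10) = 7.244e+08, i.e. 88.60 dB(A).
The limit corresponds to 10^(91.3/10) = 1.349e+09; subtracting the fixed part leaves 6.245e+08 for the woodworking router, i.e. 87.96 dB(A).
Required insertion loss = 93.3 − 87.96 = 5.34 dB.

5 dB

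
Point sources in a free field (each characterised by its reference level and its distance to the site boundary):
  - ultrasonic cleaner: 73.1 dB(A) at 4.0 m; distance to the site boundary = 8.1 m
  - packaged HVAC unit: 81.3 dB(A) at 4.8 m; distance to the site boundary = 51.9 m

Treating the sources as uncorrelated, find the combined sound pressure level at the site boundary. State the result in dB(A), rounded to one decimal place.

67.9 dB(A)

First find each source's level at the receiver (point-source: −20·log₁₀(r/r_ref)), then combine on an intensity basis.
ultrasonic cleaner: 73.1 − 20·log₁₀(8.1/4.0) = 73.1 − 6.13 = 66.97 dB(A).
packaged HVAC unit: 81.3 − 20·log₁₀(51.9/4.8) = 81.3 − 20.68 = 60.62 dB(A).
Σ 10^(L/10) = 6.133e+06 → L_total = 10·log₁₀(6.133e+06) = 67.88 dB(A).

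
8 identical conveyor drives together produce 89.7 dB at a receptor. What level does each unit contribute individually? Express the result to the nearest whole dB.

8 equal contributions raise the level by 10·log₁₀ 8 = 9.031 dB, so each unit alone gives 89.7 − 9.031.

81 dB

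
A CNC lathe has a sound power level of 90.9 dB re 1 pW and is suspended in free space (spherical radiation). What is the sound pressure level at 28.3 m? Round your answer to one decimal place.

50.9 dB

L_p = L_w − 10·log₁₀(4π·r²) with r = 28.3 m.
4π·r² = 1.006e+04 m², 10·log₁₀ of that is 40.028 dB.
L_p = 90.9 − 40.028 = 50.87 dB.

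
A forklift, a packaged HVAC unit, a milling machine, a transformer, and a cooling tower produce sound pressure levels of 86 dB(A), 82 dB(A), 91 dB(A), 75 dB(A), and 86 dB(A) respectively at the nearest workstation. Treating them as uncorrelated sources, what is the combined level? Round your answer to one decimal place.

93.5 dB(A)

Incoherent sources combine by intensity addition: L_total = 10·log₁₀(Σ 10^(L_i/10)).
Σ 10^(L/10) = 10^(86/10) + 10^(82/10) + 10^(91/10) + 10^(75/10) + 10^(86/10) = 2.245e+09.
L_total = 10·log₁₀(2.245e+09) = 93.51 dB(A).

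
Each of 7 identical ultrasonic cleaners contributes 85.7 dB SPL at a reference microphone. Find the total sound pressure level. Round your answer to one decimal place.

94.2 dB SPL

With 7 equal, uncorrelated contributions the intensity is 7× that of one unit, giving a rise of 10·log₁₀ 7.
L_total = 85.7 + 10·log₁₀(7) = 85.7 + 8.451 = 94.15 dB SPL.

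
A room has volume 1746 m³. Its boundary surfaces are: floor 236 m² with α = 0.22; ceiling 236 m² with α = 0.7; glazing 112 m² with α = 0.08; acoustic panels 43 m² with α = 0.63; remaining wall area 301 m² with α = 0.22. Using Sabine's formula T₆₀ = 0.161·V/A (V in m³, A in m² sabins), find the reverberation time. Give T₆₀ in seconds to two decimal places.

Total absorption A = 236·0.22 + 236·0.7 + 112·0.08 + 43·0.63 + 301·0.22 = 319.39 m² sabins.
T₆₀ = 0.161·V/A = 0.161·1746/319.39 = 0.880 s.

0.88 s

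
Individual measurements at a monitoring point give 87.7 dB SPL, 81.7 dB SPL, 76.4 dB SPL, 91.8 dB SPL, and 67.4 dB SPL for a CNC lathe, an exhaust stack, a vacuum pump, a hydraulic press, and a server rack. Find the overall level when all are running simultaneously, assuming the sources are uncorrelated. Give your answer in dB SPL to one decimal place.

Incoherent sources combine by intensity addition: L_total = 10·log₁₀(Σ 10^(L_i/10)).
Σ 10^(L/10) = 10^(87.7/10) + 10^(81.7/10) + 10^(76.4/10) + 10^(91.8/10) + 10^(67.4/10) = 2.299e+09.
L_total = 10·log₁₀(2.299e+09) = 93.62 dB SPL.

93.6 dB SPL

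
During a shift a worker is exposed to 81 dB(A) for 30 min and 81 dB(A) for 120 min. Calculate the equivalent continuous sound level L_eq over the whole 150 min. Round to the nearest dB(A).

81 dB(A)

Weight each interval's intensity by its duration and average over T = 150 min:
Σ tᵢ·10^(Lᵢ/10) = 30·10^(81/10) + 120·10^(81/10) = 1.888e+10.
L_eq = 10·log₁₀(1.888e+10/150) = 81.00 dB(A).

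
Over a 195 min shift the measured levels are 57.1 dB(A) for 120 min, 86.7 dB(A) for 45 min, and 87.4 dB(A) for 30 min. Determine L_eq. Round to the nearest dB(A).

Weight each interval's intensity by its duration and average over T = 195 min:
Σ tᵢ·10^(Lᵢ/10) = 120·10^(57.1/10) + 45·10^(86.7/10) + 30·10^(87.4/10) = 3.760e+10.
L_eq = 10·log₁₀(3.760e+10/195) = 82.85 dB(A).

83 dB(A)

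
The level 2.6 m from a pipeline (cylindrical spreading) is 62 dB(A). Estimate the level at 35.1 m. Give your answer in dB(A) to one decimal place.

Cylindrical spreading from a line source gives a 10·log₁₀(r₂/r₁) drop.
L₂ = 62 − 10·log₁₀(35.1/2.6) = 62 − 11.303 = 50.70 dB(A).

50.7 dB(A)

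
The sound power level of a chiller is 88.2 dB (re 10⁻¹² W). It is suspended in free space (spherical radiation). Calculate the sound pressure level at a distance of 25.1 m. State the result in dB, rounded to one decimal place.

L_p = L_w − 10·log₁₀(4π·r²) with r = 25.1 m.
4π·r² = 7917 m², 10·log₁₀ of that is 38.986 dB.
L_p = 88.2 − 38.986 = 49.21 dB.

49.2 dB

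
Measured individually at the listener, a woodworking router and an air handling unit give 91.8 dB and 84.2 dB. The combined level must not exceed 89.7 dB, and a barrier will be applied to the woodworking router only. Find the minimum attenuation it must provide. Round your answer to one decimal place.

The untreated sources together contribute 10^(84.2/10) = 2.630e+08, i.e. 84.20 dB.
The limit corresponds to 10^(89.7/10) = 9.333e+08; subtracting the fixed part leaves 6.702e+08 for the woodworking router, i.e. 88.26 dB.
Required insertion loss = 91.8 − 88.26 = 3.54 dB.

3.5 dB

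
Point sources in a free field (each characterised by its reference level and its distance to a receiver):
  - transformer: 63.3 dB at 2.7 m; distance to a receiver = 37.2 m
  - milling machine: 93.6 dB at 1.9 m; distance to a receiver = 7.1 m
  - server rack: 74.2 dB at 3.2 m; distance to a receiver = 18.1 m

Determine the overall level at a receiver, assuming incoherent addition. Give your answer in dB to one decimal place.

82.2 dB

First find each source's level at the receiver (point-source: −20·log₁₀(r/r_ref)), then combine on an intensity basis.
transformer: 63.3 − 20·log₁₀(37.2/2.7) = 63.3 − 22.78 = 40.52 dB.
milling machine: 93.6 − 20·log₁₀(7.1/1.9) = 93.6 − 11.45 = 82.15 dB.
server rack: 74.2 − 20·log₁₀(18.1/3.2) = 74.2 − 15.05 = 59.15 dB.
Σ 10^(L/10) = 1.649e+08 → L_total = 10·log₁₀(1.649e+08) = 82.17 dB.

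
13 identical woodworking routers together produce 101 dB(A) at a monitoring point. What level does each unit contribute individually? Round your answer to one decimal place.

89.9 dB(A)

13 equal contributions raise the level by 10·log₁₀ 13 = 11.139 dB, so each unit alone gives 101 − 11.139.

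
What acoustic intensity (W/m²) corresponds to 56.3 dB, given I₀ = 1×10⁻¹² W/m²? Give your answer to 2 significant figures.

4.3e-07 W/m²

I/I₀ = 10^(56.3/10) = 4.266e+05, so I = 4.266e+05 × 10⁻¹² W/m².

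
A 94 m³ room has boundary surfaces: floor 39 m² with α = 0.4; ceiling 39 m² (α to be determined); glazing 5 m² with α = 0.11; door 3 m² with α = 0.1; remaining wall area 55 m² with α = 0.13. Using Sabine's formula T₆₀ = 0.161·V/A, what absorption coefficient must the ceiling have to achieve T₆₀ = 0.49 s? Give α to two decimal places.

0.19

A = 0.161·V/T₆₀ = 0.161·94/0.49 = 30.89 m² sabins.
Absorption from the other surfaces = 39·0.4 + 5·0.11 + 3·0.1 + 55·0.13 = 23.60 m², so the ceiling must supply 7.29 m² over 39 m².
α = 7.29/39 = 0.187.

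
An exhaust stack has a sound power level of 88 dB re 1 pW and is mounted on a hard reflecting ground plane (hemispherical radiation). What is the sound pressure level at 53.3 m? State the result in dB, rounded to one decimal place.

45.5 dB

The power spreads over a hemisphere of area 2π·r², so L_p = L_w − 10·log₁₀(2π·r²).
2π·r² = 1.785e+04 m², 10·log₁₀ of that is 42.516 dB.
L_p = 88 − 42.516 = 45.48 dB.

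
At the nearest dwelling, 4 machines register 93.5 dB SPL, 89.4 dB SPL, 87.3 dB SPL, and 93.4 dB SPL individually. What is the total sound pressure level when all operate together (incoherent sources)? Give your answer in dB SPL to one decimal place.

97.7 dB SPL

Incoherent sources combine by intensity addition: L_total = 10·log₁₀(Σ 10^(L_i/10)).
Σ 10^(L/10) = 10^(93.5/10) + 10^(89.4/10) + 10^(87.3/10) + 10^(93.4/10) = 5.834e+09.
L_total = 10·log₁₀(5.834e+09) = 97.66 dB SPL.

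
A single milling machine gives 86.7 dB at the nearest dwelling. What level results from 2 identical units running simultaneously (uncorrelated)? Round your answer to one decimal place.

With 2 equal, uncorrelated contributions the intensity is 2× that of one unit, giving a rise of 10·log₁₀ 2.
L_total = 86.7 + 10·log₁₀(2) = 86.7 + 3.010 = 89.71 dB.

89.7 dB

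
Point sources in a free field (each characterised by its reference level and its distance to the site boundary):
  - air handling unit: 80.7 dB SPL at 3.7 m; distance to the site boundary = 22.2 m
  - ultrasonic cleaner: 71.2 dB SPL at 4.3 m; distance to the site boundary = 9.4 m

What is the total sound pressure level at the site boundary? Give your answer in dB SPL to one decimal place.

67.8 dB SPL

Apply inverse-square spreading to bring every level to the receiver, then sum 10^(L/10).
air handling unit: 80.7 − 20·log₁₀(22.2/3.7) = 80.7 − 15.56 = 65.14 dB SPL.
ultrasonic cleaner: 71.2 − 20·log₁₀(9.4/4.3) = 71.2 − 6.79 = 64.41 dB SPL.
Σ 10^(L/10) = 6.022e+06 → L_total = 10·log₁₀(6.022e+06) = 67.80 dB SPL.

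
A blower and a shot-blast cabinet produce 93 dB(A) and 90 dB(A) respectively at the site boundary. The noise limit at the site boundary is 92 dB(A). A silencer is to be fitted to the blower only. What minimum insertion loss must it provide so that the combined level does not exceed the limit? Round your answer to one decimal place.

The untreated sources together contribute 10^(90/10) = 1.000e+09, i.e. 90.00 dB(A).
The limit corresponds to 10^(92/10) = 1.585e+09; subtracting the fixed part leaves 5.849e+08 for the blower, i.e. 87.67 dB(A).
So the blower must be reduced from 93 to 87.67 dB(A): IL = 5.33 dB.

5.3 dB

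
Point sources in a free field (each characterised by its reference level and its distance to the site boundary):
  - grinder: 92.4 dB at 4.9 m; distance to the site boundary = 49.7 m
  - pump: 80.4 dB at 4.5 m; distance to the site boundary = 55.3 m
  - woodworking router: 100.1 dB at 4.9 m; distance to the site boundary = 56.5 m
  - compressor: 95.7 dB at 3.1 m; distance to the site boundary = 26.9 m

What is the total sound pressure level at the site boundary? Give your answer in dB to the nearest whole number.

Apply inverse-square spreading to bring every level to the receiver, then sum 10^(L/10).
grinder: 92.4 − 20·log₁₀(49.7/4.9) = 92.4 − 20.12 = 72.28 dB.
pump: 80.4 − 20·log₁₀(55.3/4.5) = 80.4 − 21.79 = 58.61 dB.
woodworking router: 100.1 − 20·log₁₀(56.5/4.9) = 100.1 − 21.24 = 78.86 dB.
compressor: 95.7 − 20·log₁₀(26.9/3.1) = 95.7 − 18.77 = 76.93 dB.
Σ 10^(L/10) = 1.439e+08 → L_total = 10·log₁₀(1.439e+08) = 81.58 dB.

82 dB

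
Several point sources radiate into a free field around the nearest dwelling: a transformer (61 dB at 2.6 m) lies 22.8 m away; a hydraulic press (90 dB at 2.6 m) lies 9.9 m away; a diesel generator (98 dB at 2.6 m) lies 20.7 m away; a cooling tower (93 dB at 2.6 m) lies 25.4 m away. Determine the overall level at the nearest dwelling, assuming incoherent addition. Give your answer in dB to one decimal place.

82.8 dB

Propagate each source to the receiver with L = L_ref − 20·log₁₀(r/r_ref), then add intensities.
transformer: 61 − 20·log₁₀(22.8/2.6) = 61 − 18.86 = 42.14 dB.
hydraulic press: 90 − 20·log₁₀(9.9/2.6) = 90 − 11.61 = 78.39 dB.
diesel generator: 98 − 20·log₁₀(20.7/2.6) = 98 − 18.02 = 79.98 dB.
cooling tower: 93 − 20·log₁₀(25.4/2.6) = 93 − 19.80 = 73.20 dB.
Σ 10^(L/10) = 1.894e+08 → L_total = 10·log₁₀(1.894e+08) = 82.77 dB.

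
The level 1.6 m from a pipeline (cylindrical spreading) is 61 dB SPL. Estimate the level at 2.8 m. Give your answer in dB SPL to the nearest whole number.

Cylindrical spreading from a line source gives a 10·log₁₀(r₂/r₁) drop.
L₂ = 61 − 10·log₁₀(2.8/1.6) = 61 − 2.430 = 58.57 dB SPL.

59 dB SPL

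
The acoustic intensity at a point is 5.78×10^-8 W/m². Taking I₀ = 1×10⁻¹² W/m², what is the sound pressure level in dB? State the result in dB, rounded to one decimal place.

47.6 dB

Dividing by I₀ shifts the exponent by 12: I/I₀ = 5.78×10^4.
L = 10·(0.7619 + 4) = 47.62 dB.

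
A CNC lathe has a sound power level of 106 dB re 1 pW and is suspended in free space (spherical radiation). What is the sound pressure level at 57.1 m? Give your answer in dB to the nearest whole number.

60 dB

The power spreads over a sphere of area 4π·r², so L_p = L_w − 10·log₁₀(4π·r²).
4π·r² = 4.097e+04 m², 10·log₁₀ of that is 46.125 dB.
L_p = 106 − 46.125 = 59.88 dB.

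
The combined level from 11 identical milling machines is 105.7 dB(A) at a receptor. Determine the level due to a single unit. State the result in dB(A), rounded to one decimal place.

11 equal contributions raise the level by 10·log₁₀ 11 = 10.414 dB, so each unit alone gives 105.7 − 10.414.

95.3 dB(A)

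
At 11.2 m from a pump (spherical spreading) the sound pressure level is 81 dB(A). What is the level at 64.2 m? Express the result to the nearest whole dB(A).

66 dB(A)

For a point source, L₂ = L₁ − 20·log₁₀(r₂/r₁).
L₂ = 81 − 20·log₁₀(64.2/11.2) = 81 − 15.166 = 65.83 dB(A).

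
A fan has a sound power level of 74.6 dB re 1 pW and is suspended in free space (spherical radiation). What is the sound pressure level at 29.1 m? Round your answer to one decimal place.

34.3 dB

L_p = L_w − 10·log₁₀(4π·r²) with r = 29.1 m.
4π·r² = 1.064e+04 m², 10·log₁₀ of that is 40.270 dB.
L_p = 74.6 − 40.270 = 34.33 dB.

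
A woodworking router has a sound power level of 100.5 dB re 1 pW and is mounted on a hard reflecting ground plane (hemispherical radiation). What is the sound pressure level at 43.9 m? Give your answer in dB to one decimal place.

The power spreads over a hemisphere of area 2π·r², so L_p = L_w − 10·log₁₀(2π·r²).
2π·r² = 1.211e+04 m², 10·log₁₀ of that is 40.831 dB.
L_p = 100.5 − 40.831 = 59.67 dB.

59.7 dB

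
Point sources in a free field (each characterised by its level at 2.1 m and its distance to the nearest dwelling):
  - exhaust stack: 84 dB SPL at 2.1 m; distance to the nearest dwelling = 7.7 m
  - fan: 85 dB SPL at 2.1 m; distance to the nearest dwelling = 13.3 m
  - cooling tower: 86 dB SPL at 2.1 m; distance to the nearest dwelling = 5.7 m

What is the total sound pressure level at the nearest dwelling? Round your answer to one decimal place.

First find each source's level at the receiver (point-source: −20·log₁₀(r/r_ref)), then combine on an intensity basis.
exhaust stack: 84 − 20·log₁₀(7.7/2.1) = 84 − 11.29 = 72.71 dB SPL.
fan: 85 − 20·log₁₀(13.3/2.1) = 85 − 16.03 = 68.97 dB SPL.
cooling tower: 86 − 20·log₁₀(5.7/2.1) = 86 − 8.67 = 77.33 dB SPL.
Σ 10^(L/10) = 8.060e+07 → L_total = 10·log₁₀(8.060e+07) = 79.06 dB SPL.

79.1 dB SPL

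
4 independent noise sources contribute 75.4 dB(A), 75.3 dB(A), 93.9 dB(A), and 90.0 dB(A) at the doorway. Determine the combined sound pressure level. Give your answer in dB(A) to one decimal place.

95.5 dB(A)

Incoherent sources combine by intensity addition: L_total = 10·log₁₀(Σ 10^(L_i/10)).
Σ 10^(L/10) = 10^(75.4/10) + 10^(75.3/10) + 10^(93.9/10) + 10^(90.0/10) = 3.523e+09.
L_total = 10·log₁₀(3.523e+09) = 95.47 dB(A).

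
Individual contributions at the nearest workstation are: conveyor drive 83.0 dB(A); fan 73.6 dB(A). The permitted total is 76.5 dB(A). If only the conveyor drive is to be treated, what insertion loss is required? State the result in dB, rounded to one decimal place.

Fixed contribution from the other source: Σ 10^(L/10) = 10^(73.6/10) = 2.291e+07 (73.60 dB(A)).
To meet 76.5 dB(A) overall, the treated conveyor drive may contribute at most 10^(76.5/10) − 2.291e+07 = 2.176e+07, i.e. 73.38 dB(A).
Required insertion loss = 83.0 − 73.38 = 9.62 dB.

9.6 dB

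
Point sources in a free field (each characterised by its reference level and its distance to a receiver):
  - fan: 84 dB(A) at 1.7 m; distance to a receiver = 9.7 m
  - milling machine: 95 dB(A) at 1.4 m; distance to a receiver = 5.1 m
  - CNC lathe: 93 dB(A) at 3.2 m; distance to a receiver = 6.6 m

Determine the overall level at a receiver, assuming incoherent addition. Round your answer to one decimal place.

Propagate each source to the receiver with L = L_ref − 20·log₁₀(r/r_ref), then add intensities.
fan: 84 − 20·log₁₀(9.7/1.7) = 84 − 15.13 = 68.87 dB(A).
milling machine: 95 − 20·log₁₀(5.1/1.4) = 95 − 11.23 = 83.77 dB(A).
CNC lathe: 93 − 20·log₁₀(6.6/3.2) = 93 − 6.29 = 86.71 dB(A).
Σ 10^(L/10) = 7.151e+08 → L_total = 10·log₁₀(7.151e+08) = 88.54 dB(A).

88.5 dB(A)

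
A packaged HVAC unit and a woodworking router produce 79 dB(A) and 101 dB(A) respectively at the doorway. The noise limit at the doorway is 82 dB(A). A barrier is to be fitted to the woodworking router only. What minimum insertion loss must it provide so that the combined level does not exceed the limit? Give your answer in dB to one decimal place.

Fixed contribution from the other source: Σ 10^(L/10) = 10^(79/10) = 7.943e+07 (79.00 dB(A)).
The limit corresponds to 10^(82/10) = 1.585e+08; subtracting the fixed part leaves 7.906e+07 for the woodworking router, i.e. 78.98 dB(A).
So the woodworking router must be reduced from 101 to 78.98 dB(A): IL = 22.02 dB.

22.0 dB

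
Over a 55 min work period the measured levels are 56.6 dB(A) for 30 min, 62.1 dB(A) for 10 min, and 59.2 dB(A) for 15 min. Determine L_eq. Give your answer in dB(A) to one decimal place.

The energy average is taken in the linear domain: L_eq = 10·log₁₀[(Σ tᵢ·10^(Lᵢ/10))/T], T = 55 min.
Σ tᵢ·10^(Lᵢ/10) = 30·10^(56.6/10) + 10·10^(62.1/10) + 15·10^(59.2/10) = 4.241e+07.
L_eq = 10·log₁₀(4.241e+07/55) = 58.87 dB(A).

58.9 dB(A)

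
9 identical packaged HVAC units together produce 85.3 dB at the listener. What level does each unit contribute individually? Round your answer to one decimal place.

75.8 dB

For N identical incoherent sources L_total = L₁ + 10·log₁₀ N, so L₁ = 85.3 − 10·log₁₀(9) = 85.3 − 9.542.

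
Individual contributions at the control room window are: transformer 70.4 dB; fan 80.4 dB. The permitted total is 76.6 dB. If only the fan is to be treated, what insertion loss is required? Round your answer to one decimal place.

5.0 dB

The untreated sources together contribute 10^(70.4/10) = 1.096e+07, i.e. 70.40 dB.
The limit corresponds to 10^(76.6/10) = 4.571e+07; subtracting the fixed part leaves 3.474e+07 for the fan, i.e. 75.41 dB.
Required insertion loss = 80.4 − 75.41 = 4.99 dB.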